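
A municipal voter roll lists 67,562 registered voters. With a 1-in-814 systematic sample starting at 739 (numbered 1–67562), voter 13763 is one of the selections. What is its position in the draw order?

k = 814
position = (13763 − 739)/814 + 1 = 13024/814 + 1 = 16 + 1 = 17

17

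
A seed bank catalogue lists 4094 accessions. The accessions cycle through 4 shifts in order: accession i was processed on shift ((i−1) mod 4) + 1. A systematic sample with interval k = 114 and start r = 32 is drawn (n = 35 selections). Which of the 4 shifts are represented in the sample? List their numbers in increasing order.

2, 4

Consecutive selections differ by k = 114, so their shift numbers differ by 114 mod 4 = 2.
gcd(114, 4) = 2, so the sample visits 4/2 = 2 distinct residues mod 4.
Start 32 is shift 4; the shifts hit are 2, 4.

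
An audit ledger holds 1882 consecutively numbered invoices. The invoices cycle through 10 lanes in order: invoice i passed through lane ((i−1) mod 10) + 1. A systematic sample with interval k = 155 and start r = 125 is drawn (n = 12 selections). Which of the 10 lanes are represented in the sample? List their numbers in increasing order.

5, 10

Consecutive selections differ by k = 155, so their lane numbers differ by 155 mod 10 = 5.
gcd(155, 10) = 5, so the sample visits 10/5 = 2 distinct residues mod 10.
Start 125 is lane 5; the lanes hit are 5, 10.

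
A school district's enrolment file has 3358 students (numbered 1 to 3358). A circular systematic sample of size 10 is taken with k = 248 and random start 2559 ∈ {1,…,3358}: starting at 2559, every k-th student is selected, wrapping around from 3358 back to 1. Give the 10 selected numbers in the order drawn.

Selection 1: 2559
Selection 2: 2559 + 248 = 2807
Selection 3: 2807 + 248 = 3055
Selection 4: 3055 + 248 = 3303
Selection 5: 3303 + 248 = 3551 → 3551 − 3358 = 193
Selection 6: 193 + 248 = 441
Selection 7: 441 + 248 = 689
Selection 8: 689 + 248 = 937
Selection 9: 937 + 248 = 1185
Selection 10: 1185 + 248 = 1433

2559, 2807, 3055, 3303, 193, 441, 689, 937, 1185, 1433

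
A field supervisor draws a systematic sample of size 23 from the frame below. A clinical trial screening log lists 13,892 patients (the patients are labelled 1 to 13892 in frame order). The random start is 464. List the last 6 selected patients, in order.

10732, 11336, 11940, 12544, 13148, 13752

k = N/n = 13892/23 = 604
18th selection = 464 + 17×604 = 10732
19th: 10732 + 604 = 11336
20th: 11336 + 604 = 11940
21st: 11940 + 604 = 12544
22nd: 12544 + 604 = 13148
23rd: 13148 + 604 = 13752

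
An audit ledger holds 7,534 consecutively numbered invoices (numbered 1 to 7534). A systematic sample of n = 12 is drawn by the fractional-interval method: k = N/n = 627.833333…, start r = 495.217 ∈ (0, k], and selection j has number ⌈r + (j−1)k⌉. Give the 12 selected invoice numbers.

j=1: r + 0k = 495.217 → ⌈·⌉ = 496
j=2: r + 1k = 1123.050333… → ⌈·⌉ = 1124
j=3: r + 2k = 1750.883666… → ⌈·⌉ = 1751
j=4: r + 3k = 2378.717 → ⌈·⌉ = 2379
j=5: r + 4k = 3006.550333… → ⌈·⌉ = 3007
j=6: r + 5k = 3634.383666… → ⌈·⌉ = 3635
j=7: r + 6k = 4262.217 → ⌈·⌉ = 4263
j=8: r + 7k = 4890.050333… → ⌈·⌉ = 4891
j=9: r + 8k = 5517.883666… → ⌈·⌉ = 5518
j=10: r + 9k = 6145.717 → ⌈·⌉ = 6146
j=11: r + 10k = 6773.550333… → ⌈·⌉ = 6774
j=12: r + 11k = 7401.383666… → ⌈·⌉ = 7402

496, 1124, 1751, 2379, 3007, 3635, 4263, 4891, 5518, 6146, 6774, 7402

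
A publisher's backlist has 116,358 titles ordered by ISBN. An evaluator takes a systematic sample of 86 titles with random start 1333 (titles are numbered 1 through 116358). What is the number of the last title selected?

116338

k = 116358/86 = 1353
86th selection = r + (86−1)·k = 1333 + 85×1353 = 1333 + 115005 = 116338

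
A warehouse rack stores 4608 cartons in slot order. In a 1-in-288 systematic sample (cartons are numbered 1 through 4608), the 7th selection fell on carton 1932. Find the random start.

k = 288
r = 1932 − (7−1)×288 = 1932 − 1728 = 204

204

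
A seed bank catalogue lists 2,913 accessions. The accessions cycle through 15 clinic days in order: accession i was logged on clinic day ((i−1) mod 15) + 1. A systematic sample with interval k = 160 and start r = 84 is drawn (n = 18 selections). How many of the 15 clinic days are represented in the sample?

Consecutive selections differ by k = 160, so their clinic day numbers differ by 160 mod 15 = 10.
gcd(160, 15) = 5, so the sample visits 15/5 = 3 distinct residues mod 15.
Start 84 is clinic day 9; the clinic days hit are 4, 9, 14.

3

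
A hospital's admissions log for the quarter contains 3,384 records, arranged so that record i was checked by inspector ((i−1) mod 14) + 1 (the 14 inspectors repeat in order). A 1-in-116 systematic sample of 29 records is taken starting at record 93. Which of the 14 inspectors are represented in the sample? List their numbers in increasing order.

1, 3, 5, 7, 9, 11, 13

Consecutive selections differ by k = 116, so their inspector numbers differ by 116 mod 14 = 4.
gcd(116, 14) = 2, so the sample visits 14/2 = 7 distinct residues mod 14.
Start 93 is inspector 9; the inspectors hit are 1, 3, 5, 7, 9, 11, 13.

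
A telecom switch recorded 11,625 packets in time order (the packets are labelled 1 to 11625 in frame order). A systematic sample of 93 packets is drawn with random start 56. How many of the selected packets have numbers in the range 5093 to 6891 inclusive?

k = 11625/93 = 125
First selection ≥ 5093: 56 + ⌈(5093−56)/125⌉·125 = 56 + 41×125 = 5181
Last selection ≤ 6891: 56 + ⌊(6891−56)/125⌋·125 = 56 + 54×125 = 6806
Count = 54 − 41 + 1 = 14

14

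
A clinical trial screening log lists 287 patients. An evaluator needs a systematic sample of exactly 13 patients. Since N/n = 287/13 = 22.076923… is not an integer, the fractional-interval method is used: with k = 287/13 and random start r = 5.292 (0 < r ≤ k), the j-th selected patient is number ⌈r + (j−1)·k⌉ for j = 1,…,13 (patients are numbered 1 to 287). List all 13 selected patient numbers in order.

6, 28, 50, 72, 94, 116, 138, 160, 182, 204, 227, 249, 271

j=1: r + 0k = 5.292 → ⌈·⌉ = 6
j=2: r + 1k = 27.368923… → ⌈·⌉ = 28
j=3: r + 2k = 49.445846… → ⌈·⌉ = 50
j=4: r + 3k = 71.522769… → ⌈·⌉ = 72
j=5: r + 4k = 93.599692… → ⌈·⌉ = 94
j=6: r + 5k = 115.676615… → ⌈·⌉ = 116
j=7: r + 6k = 137.753538… → ⌈·⌉ = 138
j=8: r + 7k = 159.830461… → ⌈·⌉ = 160
j=9: r + 8k = 181.907384… → ⌈·⌉ = 182
j=10: r + 9k = 203.984307… → ⌈·⌉ = 204
j=11: r + 10k = 226.061230… → ⌈·⌉ = 227
j=12: r + 11k = 248.138153… → ⌈·⌉ = 249
j=13: r + 12k = 270.215076… → ⌈·⌉ = 271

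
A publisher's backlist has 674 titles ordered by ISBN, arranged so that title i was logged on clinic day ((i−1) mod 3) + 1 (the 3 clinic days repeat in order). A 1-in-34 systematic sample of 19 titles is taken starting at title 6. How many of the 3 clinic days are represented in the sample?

3

Consecutive selections differ by k = 34, so their clinic day numbers differ by 34 mod 3 = 1.
gcd(34, 3) = 1, so the sample visits 3/1 = 3 distinct residues mod 3.
Start 6 is clinic day 3; the clinic days hit are 1, 2, 3.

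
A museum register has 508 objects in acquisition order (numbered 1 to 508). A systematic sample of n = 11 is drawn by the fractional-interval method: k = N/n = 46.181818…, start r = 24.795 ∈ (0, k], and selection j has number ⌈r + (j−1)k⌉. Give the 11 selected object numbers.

j=1: r + 0k = 24.795 → ⌈·⌉ = 25
j=2: r + 1k = 70.976818… → ⌈·⌉ = 71
j=3: r + 2k = 117.158636… → ⌈·⌉ = 118
j=4: r + 3k = 163.340454… → ⌈·⌉ = 164
j=5: r + 4k = 209.522272… → ⌈·⌉ = 210
j=6: r + 5k = 255.704090… → ⌈·⌉ = 256
j=7: r + 6k = 301.885909… → ⌈·⌉ = 302
j=8: r + 7k = 348.067727… → ⌈·⌉ = 349
j=9: r + 8k = 394.249545… → ⌈·⌉ = 395
j=10: r + 9k = 440.431363… → ⌈·⌉ = 441
j=11: r + 10k = 486.613181… → ⌈·⌉ = 487

25, 71, 118, 164, 210, 256, 302, 349, 395, 441, 487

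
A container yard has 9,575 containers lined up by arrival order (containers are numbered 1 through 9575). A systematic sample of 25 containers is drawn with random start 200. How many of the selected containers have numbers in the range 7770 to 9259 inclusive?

4

k = 9575/25 = 383
First selection ≥ 7770: 200 + ⌈(7770−200)/383⌉·383 = 200 + 20×383 = 7860
Last selection ≤ 9259: 200 + ⌊(9259−200)/383⌋·383 = 200 + 23×383 = 9009
Count = 23 − 20 + 1 = 4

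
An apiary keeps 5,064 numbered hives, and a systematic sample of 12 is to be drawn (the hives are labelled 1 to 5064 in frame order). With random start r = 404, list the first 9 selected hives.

404, 826, 1248, 1670, 2092, 2514, 2936, 3358, 3780

k = N/n = 5064/12 = 422
hive 1: 404
hive 2: 404 + 422 = 826
hive 3: 826 + 422 = 1248
hive 4: 1248 + 422 = 1670
hive 5: 1670 + 422 = 2092
hive 6: 2092 + 422 = 2514
hive 7: 2514 + 422 = 2936
hive 8: 2936 + 422 = 3358
hive 9: 3358 + 422 = 3780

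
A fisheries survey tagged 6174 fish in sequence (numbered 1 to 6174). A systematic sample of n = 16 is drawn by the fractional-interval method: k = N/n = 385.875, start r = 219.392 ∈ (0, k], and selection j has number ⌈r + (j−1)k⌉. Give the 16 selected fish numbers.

220, 606, 992, 1378, 1763, 2149, 2535, 2921, 3307, 3693, 4079, 4465, 4850, 5236, 5622, 6008

j=1: r + 0k = 219.392 → ⌈·⌉ = 220
j=2: r + 1k = 605.267 → ⌈·⌉ = 606
j=3: r + 2k = 991.142 → ⌈·⌉ = 992
j=4: r + 3k = 1377.017 → ⌈·⌉ = 1378
j=5: r + 4k = 1762.892 → ⌈·⌉ = 1763
j=6: r + 5k = 2148.767 → ⌈·⌉ = 2149
j=7: r + 6k = 2534.642 → ⌈·⌉ = 2535
j=8: r + 7k = 2920.517 → ⌈·⌉ = 2921
j=9: r + 8k = 3306.392 → ⌈·⌉ = 3307
j=10: r + 9k = 3692.267 → ⌈·⌉ = 3693
j=11: r + 10k = 4078.142 → ⌈·⌉ = 4079
j=12: r + 11k = 4464.017 → ⌈·⌉ = 4465
j=13: r + 12k = 4849.892 → ⌈·⌉ = 4850
j=14: r + 13k = 5235.767 → ⌈·⌉ = 5236
j=15: r + 14k = 5621.642 → ⌈·⌉ = 5622
j=16: r + 15k = 6007.517 → ⌈·⌉ = 6008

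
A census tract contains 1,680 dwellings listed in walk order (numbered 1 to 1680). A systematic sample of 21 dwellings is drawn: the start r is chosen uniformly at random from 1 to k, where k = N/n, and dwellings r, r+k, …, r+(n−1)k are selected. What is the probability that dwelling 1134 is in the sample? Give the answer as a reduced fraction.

1/80

k = 1680/21 = 80.
Dwelling 1134 is selected iff r ≡ 1134 (mod 80); exactly one such r in {1,…,80}.
Inclusion probability = 1/80.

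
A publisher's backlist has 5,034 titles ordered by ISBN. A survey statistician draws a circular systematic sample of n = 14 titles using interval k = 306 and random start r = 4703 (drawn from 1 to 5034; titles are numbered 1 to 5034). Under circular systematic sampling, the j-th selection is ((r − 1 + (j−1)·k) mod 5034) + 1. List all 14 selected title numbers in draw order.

4703, 5009, 281, 587, 893, 1199, 1505, 1811, 2117, 2423, 2729, 3035, 3341, 3647

Selection 1: 4703
Selection 2: 4703 + 306 = 5009
Selection 3: 5009 + 306 = 5315 → 5315 − 5034 = 281
Selection 4: 281 + 306 = 587
Selection 5: 587 + 306 = 893
Selection 6: 893 + 306 = 1199
Selection 7: 1199 + 306 = 1505
Selection 8: 1505 + 306 = 1811
Selection 9: 1811 + 306 = 2117
Selection 10: 2117 + 306 = 2423
Selection 11: 2423 + 306 = 2729
Selection 12: 2729 + 306 = 3035
Selection 13: 3035 + 306 = 3341
Selection 14: 3341 + 306 = 3647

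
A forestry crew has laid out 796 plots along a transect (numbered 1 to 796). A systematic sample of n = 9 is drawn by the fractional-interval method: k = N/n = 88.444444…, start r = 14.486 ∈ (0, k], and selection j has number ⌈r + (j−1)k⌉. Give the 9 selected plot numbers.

15, 103, 192, 280, 369, 457, 546, 634, 723

j=1: r + 0k = 14.486 → ⌈·⌉ = 15
j=2: r + 1k = 102.930444… → ⌈·⌉ = 103
j=3: r + 2k = 191.374888… → ⌈·⌉ = 192
j=4: r + 3k = 279.819333… → ⌈·⌉ = 280
j=5: r + 4k = 368.263777… → ⌈·⌉ = 369
j=6: r + 5k = 456.708222… → ⌈·⌉ = 457
j=7: r + 6k = 545.152666… → ⌈·⌉ = 546
j=8: r + 7k = 633.597111… → ⌈·⌉ = 634
j=9: r + 8k = 722.041555… → ⌈·⌉ = 723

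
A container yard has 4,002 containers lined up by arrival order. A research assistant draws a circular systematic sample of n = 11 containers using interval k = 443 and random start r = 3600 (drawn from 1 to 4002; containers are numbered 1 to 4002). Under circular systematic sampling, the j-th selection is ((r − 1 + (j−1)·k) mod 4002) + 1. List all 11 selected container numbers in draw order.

3600, 41, 484, 927, 1370, 1813, 2256, 2699, 3142, 3585, 26

Selection 1: 3600
Selection 2: 3600 + 443 = 4043 → 4043 − 4002 = 41
Selection 3: 41 + 443 = 484
Selection 4: 484 + 443 = 927
Selection 5: 927 + 443 = 1370
Selection 6: 1370 + 443 = 1813
Selection 7: 1813 + 443 = 2256
Selection 8: 2256 + 443 = 2699
Selection 9: 2699 + 443 = 3142
Selection 10: 3142 + 443 = 3585
Selection 11: 3585 + 443 = 4028 → 4028 − 4002 = 26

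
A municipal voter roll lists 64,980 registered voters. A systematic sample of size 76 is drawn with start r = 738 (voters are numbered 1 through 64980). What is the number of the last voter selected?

k = 64980/76 = 855
76th selection = r + (76−1)·k = 738 + 75×855 = 738 + 64125 = 64863

64863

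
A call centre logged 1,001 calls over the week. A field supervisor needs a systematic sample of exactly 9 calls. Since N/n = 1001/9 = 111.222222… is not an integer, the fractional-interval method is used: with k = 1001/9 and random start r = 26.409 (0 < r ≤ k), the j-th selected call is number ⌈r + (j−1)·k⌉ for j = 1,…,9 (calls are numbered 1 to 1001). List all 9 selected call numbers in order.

27, 138, 249, 361, 472, 583, 694, 805, 917

j=1: r + 0k = 26.409 → ⌈·⌉ = 27
j=2: r + 1k = 137.631222… → ⌈·⌉ = 138
j=3: r + 2k = 248.853444… → ⌈·⌉ = 249
j=4: r + 3k = 360.075666… → ⌈·⌉ = 361
j=5: r + 4k = 471.297888… → ⌈·⌉ = 472
j=6: r + 5k = 582.520111… → ⌈·⌉ = 583
j=7: r + 6k = 693.742333… → ⌈·⌉ = 694
j=8: r + 7k = 804.964555… → ⌈·⌉ = 805
j=9: r + 8k = 916.186777… → ⌈·⌉ = 917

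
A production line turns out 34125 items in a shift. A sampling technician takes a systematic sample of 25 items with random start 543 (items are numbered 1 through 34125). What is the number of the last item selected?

k = 34125/25 = 1365
25th selection = r + (25−1)·k = 543 + 24×1365 = 543 + 32760 = 33303

33303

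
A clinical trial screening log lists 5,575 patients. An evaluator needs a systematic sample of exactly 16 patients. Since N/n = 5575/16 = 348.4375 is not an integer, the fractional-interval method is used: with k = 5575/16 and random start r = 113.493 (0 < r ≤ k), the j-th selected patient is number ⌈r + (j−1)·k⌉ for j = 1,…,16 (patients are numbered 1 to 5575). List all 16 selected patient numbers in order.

j=1: r + 0k = 113.493 → ⌈·⌉ = 114
j=2: r + 1k = 461.9305 → ⌈·⌉ = 462
j=3: r + 2k = 810.368 → ⌈·⌉ = 811
j=4: r + 3k = 1158.8055 → ⌈·⌉ = 1159
j=5: r + 4k = 1507.243 → ⌈·⌉ = 1508
j=6: r + 5k = 1855.6805 → ⌈·⌉ = 1856
j=7: r + 6k = 2204.118 → ⌈·⌉ = 2205
j=8: r + 7k = 2552.5555 → ⌈·⌉ = 2553
j=9: r + 8k = 2900.993 → ⌈·⌉ = 2901
j=10: r + 9k = 3249.4305 → ⌈·⌉ = 3250
j=11: r + 10k = 3597.868 → ⌈·⌉ = 3598
j=12: r + 11k = 3946.3055 → ⌈·⌉ = 3947
j=13: r + 12k = 4294.743 → ⌈·⌉ = 4295
j=14: r + 13k = 4643.1805 → ⌈·⌉ = 4644
j=15: r + 14k = 4991.618 → ⌈·⌉ = 4992
j=16: r + 15k = 5340.0555 → ⌈·⌉ = 5341

114, 462, 811, 1159, 1508, 1856, 2205, 2553, 2901, 3250, 3598, 3947, 4295, 4644, 4992, 5341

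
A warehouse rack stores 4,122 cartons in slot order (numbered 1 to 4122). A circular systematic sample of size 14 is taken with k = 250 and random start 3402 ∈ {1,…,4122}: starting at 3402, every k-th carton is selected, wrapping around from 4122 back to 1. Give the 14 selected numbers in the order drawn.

Selection 1: 3402
Selection 2: 3402 + 250 = 3652
Selection 3: 3652 + 250 = 3902
Selection 4: 3902 + 250 = 4152 → 4152 − 4122 = 30
Selection 5: 30 + 250 = 280
Selection 6: 280 + 250 = 530
Selection 7: 530 + 250 = 780
Selection 8: 780 + 250 = 1030
Selection 9: 1030 + 250 = 1280
Selection 10: 1280 + 250 = 1530
Selection 11: 1530 + 250 = 1780
Selection 12: 1780 + 250 = 2030
Selection 13: 2030 + 250 = 2280
Selection 14: 2280 + 250 = 2530

3402, 3652, 3902, 30, 280, 530, 780, 1030, 1280, 1530, 1780, 2030, 2280, 2530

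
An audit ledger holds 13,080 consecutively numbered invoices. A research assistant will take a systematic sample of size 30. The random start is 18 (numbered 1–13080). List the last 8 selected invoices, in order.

k = N/n = 13080/30 = 436
23rd selection = 18 + 22×436 = 9610
24th: 9610 + 436 = 10046
25th: 10046 + 436 = 10482
26th: 10482 + 436 = 10918
27th: 10918 + 436 = 11354
28th: 11354 + 436 = 11790
29th: 11790 + 436 = 12226
30th: 12226 + 436 = 12662

9610, 10046, 10482, 10918, 11354, 11790, 12226, 12662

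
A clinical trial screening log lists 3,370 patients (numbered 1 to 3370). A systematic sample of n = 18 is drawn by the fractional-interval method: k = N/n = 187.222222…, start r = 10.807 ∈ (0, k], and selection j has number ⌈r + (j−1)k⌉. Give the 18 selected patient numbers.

11, 199, 386, 573, 760, 947, 1135, 1322, 1509, 1696, 1884, 2071, 2258, 2445, 2632, 2820, 3007, 3194

j=1: r + 0k = 10.807 → ⌈·⌉ = 11
j=2: r + 1k = 198.029222… → ⌈·⌉ = 199
j=3: r + 2k = 385.251444… → ⌈·⌉ = 386
j=4: r + 3k = 572.473666… → ⌈·⌉ = 573
j=5: r + 4k = 759.695888… → ⌈·⌉ = 760
j=6: r + 5k = 946.918111… → ⌈·⌉ = 947
j=7: r + 6k = 1134.140333… → ⌈·⌉ = 1135
j=8: r + 7k = 1321.362555… → ⌈·⌉ = 1322
j=9: r + 8k = 1508.584777… → ⌈·⌉ = 1509
j=10: r + 9k = 1695.807 → ⌈·⌉ = 1696
j=11: r + 10k = 1883.029222… → ⌈·⌉ = 1884
j=12: r + 11k = 2070.251444… → ⌈·⌉ = 2071
j=13: r + 12k = 2257.473666… → ⌈·⌉ = 2258
j=14: r + 13k = 2444.695888… → ⌈·⌉ = 2445
j=15: r + 14k = 2631.918111… → ⌈·⌉ = 2632
j=16: r + 15k = 2819.140333… → ⌈·⌉ = 2820
j=17: r + 16k = 3006.362555… → ⌈·⌉ = 3007
j=18: r + 17k = 3193.584777… → ⌈·⌉ = 3194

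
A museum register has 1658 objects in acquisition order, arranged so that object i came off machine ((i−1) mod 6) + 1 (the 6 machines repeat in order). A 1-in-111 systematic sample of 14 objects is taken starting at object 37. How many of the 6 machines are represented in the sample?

Consecutive selections differ by k = 111, so their machine numbers differ by 111 mod 6 = 3.
gcd(111, 6) = 3, so the sample visits 6/3 = 2 distinct residues mod 6.
Start 37 is machine 1; the machines hit are 1, 4.

2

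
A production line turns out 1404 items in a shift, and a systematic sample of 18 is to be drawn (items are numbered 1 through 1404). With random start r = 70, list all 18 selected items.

70, 148, 226, 304, 382, 460, 538, 616, 694, 772, 850, 928, 1006, 1084, 1162, 1240, 1318, 1396

k = N/n = 1404/18 = 78
item 1: 70
item 2: 70 + 78 = 148
item 3: 148 + 78 = 226
item 4: 226 + 78 = 304
item 5: 304 + 78 = 382
item 6: 382 + 78 = 460
item 7: 460 + 78 = 538
item 8: 538 + 78 = 616
item 9: 616 + 78 = 694
item 10: 694 + 78 = 772
item 11: 772 + 78 = 850
item 12: 850 + 78 = 928
item 13: 928 + 78 = 1006
item 14: 1006 + 78 = 1084
item 15: 1084 + 78 = 1162
item 16: 1162 + 78 = 1240
item 17: 1240 + 78 = 1318
item 18: 1318 + 78 = 1396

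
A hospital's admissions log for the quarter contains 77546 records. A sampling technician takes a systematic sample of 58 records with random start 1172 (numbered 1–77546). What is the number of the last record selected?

77381

k = 77546/58 = 1337
58th selection = r + (58−1)·k = 1172 + 57×1337 = 1172 + 76209 = 77381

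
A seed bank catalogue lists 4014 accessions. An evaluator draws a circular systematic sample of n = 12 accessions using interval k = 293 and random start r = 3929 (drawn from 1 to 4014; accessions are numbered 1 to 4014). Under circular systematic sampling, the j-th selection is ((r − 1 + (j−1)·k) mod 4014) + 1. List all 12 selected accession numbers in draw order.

3929, 208, 501, 794, 1087, 1380, 1673, 1966, 2259, 2552, 2845, 3138

Selection 1: 3929
Selection 2: 3929 + 293 = 4222 → 4222 − 4014 = 208
Selection 3: 208 + 293 = 501
Selection 4: 501 + 293 = 794
Selection 5: 794 + 293 = 1087
Selection 6: 1087 + 293 = 1380
Selection 7: 1380 + 293 = 1673
Selection 8: 1673 + 293 = 1966
Selection 9: 1966 + 293 = 2259
Selection 10: 2259 + 293 = 2552
Selection 11: 2552 + 293 = 2845
Selection 12: 2845 + 293 = 3138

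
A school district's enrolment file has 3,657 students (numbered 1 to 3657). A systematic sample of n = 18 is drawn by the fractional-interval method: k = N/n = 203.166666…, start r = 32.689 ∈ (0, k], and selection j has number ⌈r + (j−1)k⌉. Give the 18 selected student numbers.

33, 236, 440, 643, 846, 1049, 1252, 1455, 1659, 1862, 2065, 2268, 2471, 2674, 2878, 3081, 3284, 3487

j=1: r + 0k = 32.689 → ⌈·⌉ = 33
j=2: r + 1k = 235.855666… → ⌈·⌉ = 236
j=3: r + 2k = 439.022333… → ⌈·⌉ = 440
j=4: r + 3k = 642.189 → ⌈·⌉ = 643
j=5: r + 4k = 845.355666… → ⌈·⌉ = 846
j=6: r + 5k = 1048.522333… → ⌈·⌉ = 1049
j=7: r + 6k = 1251.689 → ⌈·⌉ = 1252
j=8: r + 7k = 1454.855666… → ⌈·⌉ = 1455
j=9: r + 8k = 1658.022333… → ⌈·⌉ = 1659
j=10: r + 9k = 1861.189 → ⌈·⌉ = 1862
j=11: r + 10k = 2064.355666… → ⌈·⌉ = 2065
j=12: r + 11k = 2267.522333… → ⌈·⌉ = 2268
j=13: r + 12k = 2470.689 → ⌈·⌉ = 2471
j=14: r + 13k = 2673.855666… → ⌈·⌉ = 2674
j=15: r + 14k = 2877.022333… → ⌈·⌉ = 2878
j=16: r + 15k = 3080.189 → ⌈·⌉ = 3081
j=17: r + 16k = 3283.355666… → ⌈·⌉ = 3284
j=18: r + 17k = 3486.522333… → ⌈·⌉ = 3487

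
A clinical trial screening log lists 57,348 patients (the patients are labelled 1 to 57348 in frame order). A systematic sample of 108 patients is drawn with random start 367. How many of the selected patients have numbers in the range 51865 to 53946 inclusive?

k = 57348/108 = 531
First selection ≥ 51865: 367 + ⌈(51865−367)/531⌉·531 = 367 + 97×531 = 51874
Last selection ≤ 53946: 367 + ⌊(53946−367)/531⌋·531 = 367 + 100×531 = 53467
Count = 100 − 97 + 1 = 4

4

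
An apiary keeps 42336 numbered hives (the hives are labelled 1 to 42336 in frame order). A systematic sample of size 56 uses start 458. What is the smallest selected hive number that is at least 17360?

17846

k = 42336/56 = 756
Steps past start: ⌈(17360 − 458)/756⌉ = ⌈16902/756⌉ = 23
Selected hive: 458 + 23×756 = 17846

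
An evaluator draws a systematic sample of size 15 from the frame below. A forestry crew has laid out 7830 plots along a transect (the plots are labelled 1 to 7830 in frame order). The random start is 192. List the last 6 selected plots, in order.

k = N/n = 7830/15 = 522
10th selection = 192 + 9×522 = 4890
11th: 4890 + 522 = 5412
12th: 5412 + 522 = 5934
13th: 5934 + 522 = 6456
14th: 6456 + 522 = 6978
15th: 6978 + 522 = 7500

4890, 5412, 5934, 6456, 6978, 7500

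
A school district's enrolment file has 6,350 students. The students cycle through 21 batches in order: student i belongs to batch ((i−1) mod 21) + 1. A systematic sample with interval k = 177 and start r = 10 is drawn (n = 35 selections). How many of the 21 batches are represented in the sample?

Consecutive selections differ by k = 177, so their batch numbers differ by 177 mod 21 = 9.
gcd(177, 21) = 3, so the sample visits 21/3 = 7 distinct residues mod 21.
Start 10 is batch 10; the batches hit are 1, 4, 7, 10, 13, 16, 19.

7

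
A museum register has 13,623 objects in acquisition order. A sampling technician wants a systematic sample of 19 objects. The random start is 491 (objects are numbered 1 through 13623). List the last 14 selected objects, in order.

k = N/n = 13623/19 = 717
6th selection = 491 + 5×717 = 4076
7th: 4076 + 717 = 4793
8th: 4793 + 717 = 5510
9th: 5510 + 717 = 6227
10th: 6227 + 717 = 6944
11th: 6944 + 717 = 7661
12th: 7661 + 717 = 8378
13th: 8378 + 717 = 9095
14th: 9095 + 717 = 9812
15th: 9812 + 717 = 10529
16th: 10529 + 717 = 11246
17th: 11246 + 717 = 11963
18th: 11963 + 717 = 12680
19th: 12680 + 717 = 13397

4076, 4793, 5510, 6227, 6944, 7661, 8378, 9095, 9812, 10529, 11246, 11963, 12680, 13397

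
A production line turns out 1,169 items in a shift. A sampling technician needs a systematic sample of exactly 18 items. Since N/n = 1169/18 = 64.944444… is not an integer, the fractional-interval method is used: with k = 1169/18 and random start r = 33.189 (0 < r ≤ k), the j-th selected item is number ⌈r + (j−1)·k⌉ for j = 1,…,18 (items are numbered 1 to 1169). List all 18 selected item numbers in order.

34, 99, 164, 229, 293, 358, 423, 488, 553, 618, 683, 748, 813, 878, 943, 1008, 1073, 1138

j=1: r + 0k = 33.189 → ⌈·⌉ = 34
j=2: r + 1k = 98.133444… → ⌈·⌉ = 99
j=3: r + 2k = 163.077888… → ⌈·⌉ = 164
j=4: r + 3k = 228.022333… → ⌈·⌉ = 229
j=5: r + 4k = 292.966777… → ⌈·⌉ = 293
j=6: r + 5k = 357.911222… → ⌈·⌉ = 358
j=7: r + 6k = 422.855666… → ⌈·⌉ = 423
j=8: r + 7k = 487.800111… → ⌈·⌉ = 488
j=9: r + 8k = 552.744555… → ⌈·⌉ = 553
j=10: r + 9k = 617.689 → ⌈·⌉ = 618
j=11: r + 10k = 682.633444… → ⌈·⌉ = 683
j=12: r + 11k = 747.577888… → ⌈·⌉ = 748
j=13: r + 12k = 812.522333… → ⌈·⌉ = 813
j=14: r + 13k = 877.466777… → ⌈·⌉ = 878
j=15: r + 14k = 942.411222… → ⌈·⌉ = 943
j=16: r + 15k = 1007.355666… → ⌈·⌉ = 1008
j=17: r + 16k = 1072.300111… → ⌈·⌉ = 1073
j=18: r + 17k = 1137.244555… → ⌈·⌉ = 1138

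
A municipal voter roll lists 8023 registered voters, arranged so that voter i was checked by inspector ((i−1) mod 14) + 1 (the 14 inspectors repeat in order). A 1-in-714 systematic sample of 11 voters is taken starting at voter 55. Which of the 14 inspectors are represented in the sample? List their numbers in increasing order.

13

Consecutive selections differ by k = 714, so their inspector numbers differ by 714 mod 14 = 0.
gcd(714, 14) = 14, so the sample visits 14/14 = 1 distinct residues mod 14.
Start 55 is inspector 13; the inspectors hit are 13.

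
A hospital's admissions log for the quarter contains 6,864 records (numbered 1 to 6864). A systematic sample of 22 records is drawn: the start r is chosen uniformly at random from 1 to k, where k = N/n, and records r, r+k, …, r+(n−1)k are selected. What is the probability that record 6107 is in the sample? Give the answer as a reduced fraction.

1/312

k = 6864/22 = 312.
Record 6107 is selected iff r ≡ 6107 (mod 312); exactly one such r in {1,…,312}.
Inclusion probability = 1/312.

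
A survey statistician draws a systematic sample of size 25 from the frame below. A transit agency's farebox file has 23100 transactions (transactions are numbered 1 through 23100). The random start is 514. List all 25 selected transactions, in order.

514, 1438, 2362, 3286, 4210, 5134, 6058, 6982, 7906, 8830, 9754, 10678, 11602, 12526, 13450, 14374, 15298, 16222, 17146, 18070, 18994, 19918, 20842, 21766, 22690

k = N/n = 23100/25 = 924
transaction 1: 514
transaction 2: 514 + 924 = 1438
transaction 3: 1438 + 924 = 2362
transaction 4: 2362 + 924 = 3286
transaction 5: 3286 + 924 = 4210
transaction 6: 4210 + 924 = 5134
transaction 7: 5134 + 924 = 6058
transaction 8: 6058 + 924 = 6982
transaction 9: 6982 + 924 = 7906
transaction 10: 7906 + 924 = 8830
transaction 11: 8830 + 924 = 9754
transaction 12: 9754 + 924 = 10678
transaction 13: 10678 + 924 = 11602
transaction 14: 11602 + 924 = 12526
transaction 15: 12526 + 924 = 13450
transaction 16: 13450 + 924 = 14374
transaction 17: 14374 + 924 = 15298
transaction 18: 15298 + 924 = 16222
transaction 19: 16222 + 924 = 17146
transaction 20: 17146 + 924 = 18070
transaction 21: 18070 + 924 = 18994
transaction 22: 18994 + 924 = 19918
transaction 23: 19918 + 924 = 20842
transaction 24: 20842 + 924 = 21766
transaction 25: 21766 + 924 = 22690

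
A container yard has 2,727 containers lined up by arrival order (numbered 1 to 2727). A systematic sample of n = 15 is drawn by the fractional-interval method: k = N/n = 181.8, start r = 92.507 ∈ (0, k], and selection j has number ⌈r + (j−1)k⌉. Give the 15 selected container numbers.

93, 275, 457, 638, 820, 1002, 1184, 1366, 1547, 1729, 1911, 2093, 2275, 2456, 2638

j=1: r + 0k = 92.507 → ⌈·⌉ = 93
j=2: r + 1k = 274.307 → ⌈·⌉ = 275
j=3: r + 2k = 456.107 → ⌈·⌉ = 457
j=4: r + 3k = 637.907 → ⌈·⌉ = 638
j=5: r + 4k = 819.707 → ⌈·⌉ = 820
j=6: r + 5k = 1001.507 → ⌈·⌉ = 1002
j=7: r + 6k = 1183.307 → ⌈·⌉ = 1184
j=8: r + 7k = 1365.107 → ⌈·⌉ = 1366
j=9: r + 8k = 1546.907 → ⌈·⌉ = 1547
j=10: r + 9k = 1728.707 → ⌈·⌉ = 1729
j=11: r + 10k = 1910.507 → ⌈·⌉ = 1911
j=12: r + 11k = 2092.307 → ⌈·⌉ = 2093
j=13: r + 12k = 2274.107 → ⌈·⌉ = 2275
j=14: r + 13k = 2455.907 → ⌈·⌉ = 2456
j=15: r + 14k = 2637.707 → ⌈·⌉ = 2638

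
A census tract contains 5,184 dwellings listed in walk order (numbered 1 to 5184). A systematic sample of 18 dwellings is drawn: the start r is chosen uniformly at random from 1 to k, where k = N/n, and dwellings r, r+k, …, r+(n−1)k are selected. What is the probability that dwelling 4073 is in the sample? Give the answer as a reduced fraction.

1/288

k = 5184/18 = 288.
Dwelling 4073 is selected iff r ≡ 4073 (mod 288); exactly one such r in {1,…,288}.
Inclusion probability = 1/288.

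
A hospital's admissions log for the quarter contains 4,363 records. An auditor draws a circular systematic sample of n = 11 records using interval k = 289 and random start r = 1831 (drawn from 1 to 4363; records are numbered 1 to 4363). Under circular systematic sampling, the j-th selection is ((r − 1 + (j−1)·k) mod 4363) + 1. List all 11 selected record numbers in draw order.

Selection 1: 1831
Selection 2: 1831 + 289 = 2120
Selection 3: 2120 + 289 = 2409
Selection 4: 2409 + 289 = 2698
Selection 5: 2698 + 289 = 2987
Selection 6: 2987 + 289 = 3276
Selection 7: 3276 + 289 = 3565
Selection 8: 3565 + 289 = 3854
Selection 9: 3854 + 289 = 4143
Selection 10: 4143 + 289 = 4432 → 4432 − 4363 = 69
Selection 11: 69 + 289 = 358

1831, 2120, 2409, 2698, 2987, 3276, 3565, 3854, 4143, 69, 358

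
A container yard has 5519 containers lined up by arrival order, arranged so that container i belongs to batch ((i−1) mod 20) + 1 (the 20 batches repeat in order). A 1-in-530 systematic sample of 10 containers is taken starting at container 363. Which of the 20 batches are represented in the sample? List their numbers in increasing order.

3, 13

Consecutive selections differ by k = 530, so their batch numbers differ by 530 mod 20 = 10.
gcd(530, 20) = 10, so the sample visits 20/10 = 2 distinct residues mod 20.
Start 363 is batch 3; the batches hit are 3, 13.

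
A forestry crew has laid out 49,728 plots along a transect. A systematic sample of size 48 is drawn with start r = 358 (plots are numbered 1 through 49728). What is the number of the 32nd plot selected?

32474

k = 49728/48 = 1036
32nd selection = r + (32−1)·k = 358 + 31×1036 = 358 + 32116 = 32474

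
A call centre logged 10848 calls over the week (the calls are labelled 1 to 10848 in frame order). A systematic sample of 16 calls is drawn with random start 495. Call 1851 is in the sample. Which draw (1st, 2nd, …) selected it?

k = 10848/16 = 678
position = (1851 − 495)/678 + 1 = 1356/678 + 1 = 2 + 1 = 3

3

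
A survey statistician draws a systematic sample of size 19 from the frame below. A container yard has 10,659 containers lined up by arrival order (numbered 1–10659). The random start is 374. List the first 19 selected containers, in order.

374, 935, 1496, 2057, 2618, 3179, 3740, 4301, 4862, 5423, 5984, 6545, 7106, 7667, 8228, 8789, 9350, 9911, 10472

k = N/n = 10659/19 = 561
container 1: 374
container 2: 374 + 561 = 935
container 3: 935 + 561 = 1496
container 4: 1496 + 561 = 2057
container 5: 2057 + 561 = 2618
container 6: 2618 + 561 = 3179
container 7: 3179 + 561 = 3740
container 8: 3740 + 561 = 4301
container 9: 4301 + 561 = 4862
container 10: 4862 + 561 = 5423
container 11: 5423 + 561 = 5984
container 12: 5984 + 561 = 6545
container 13: 6545 + 561 = 7106
container 14: 7106 + 561 = 7667
container 15: 7667 + 561 = 8228
container 16: 8228 + 561 = 8789
container 17: 8789 + 561 = 9350
container 18: 9350 + 561 = 9911
container 19: 9911 + 561 = 10472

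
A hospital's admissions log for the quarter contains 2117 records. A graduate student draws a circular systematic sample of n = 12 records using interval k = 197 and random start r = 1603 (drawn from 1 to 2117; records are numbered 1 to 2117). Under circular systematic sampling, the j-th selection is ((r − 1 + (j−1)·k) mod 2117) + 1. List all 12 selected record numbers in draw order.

1603, 1800, 1997, 77, 274, 471, 668, 865, 1062, 1259, 1456, 1653

Selection 1: 1603
Selection 2: 1603 + 197 = 1800
Selection 3: 1800 + 197 = 1997
Selection 4: 1997 + 197 = 2194 → 2194 − 2117 = 77
Selection 5: 77 + 197 = 274
Selection 6: 274 + 197 = 471
Selection 7: 471 + 197 = 668
Selection 8: 668 + 197 = 865
Selection 9: 865 + 197 = 1062
Selection 10: 1062 + 197 = 1259
Selection 11: 1259 + 197 = 1456
Selection 12: 1456 + 197 = 1653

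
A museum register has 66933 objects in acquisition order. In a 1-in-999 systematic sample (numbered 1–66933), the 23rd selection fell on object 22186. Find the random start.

k = 999
r = 22186 − (23−1)×999 = 22186 − 21978 = 208

208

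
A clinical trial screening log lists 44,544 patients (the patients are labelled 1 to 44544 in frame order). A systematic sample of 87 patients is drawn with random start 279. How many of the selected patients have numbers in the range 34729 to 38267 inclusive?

7

k = 44544/87 = 512
First selection ≥ 34729: 279 + ⌈(34729−279)/512⌉·512 = 279 + 68×512 = 35095
Last selection ≤ 38267: 279 + ⌊(38267−279)/512⌋·512 = 279 + 74×512 = 38167
Count = 74 − 68 + 1 = 7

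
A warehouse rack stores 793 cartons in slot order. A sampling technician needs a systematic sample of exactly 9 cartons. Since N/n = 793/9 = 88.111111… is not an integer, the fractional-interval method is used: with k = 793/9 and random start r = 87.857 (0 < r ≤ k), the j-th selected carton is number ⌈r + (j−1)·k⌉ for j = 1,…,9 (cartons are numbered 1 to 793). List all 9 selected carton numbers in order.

j=1: r + 0k = 87.857 → ⌈·⌉ = 88
j=2: r + 1k = 175.968111… → ⌈·⌉ = 176
j=3: r + 2k = 264.079222… → ⌈·⌉ = 265
j=4: r + 3k = 352.190333… → ⌈·⌉ = 353
j=5: r + 4k = 440.301444… → ⌈·⌉ = 441
j=6: r + 5k = 528.412555… → ⌈·⌉ = 529
j=7: r + 6k = 616.523666… → ⌈·⌉ = 617
j=8: r + 7k = 704.634777… → ⌈·⌉ = 705
j=9: r + 8k = 792.745888… → ⌈·⌉ = 793

88, 176, 265, 353, 441, 529, 617, 705, 793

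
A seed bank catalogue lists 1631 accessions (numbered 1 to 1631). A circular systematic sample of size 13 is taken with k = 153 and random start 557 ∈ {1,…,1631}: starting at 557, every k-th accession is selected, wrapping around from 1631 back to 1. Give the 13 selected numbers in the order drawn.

557, 710, 863, 1016, 1169, 1322, 1475, 1628, 150, 303, 456, 609, 762

Selection 1: 557
Selection 2: 557 + 153 = 710
Selection 3: 710 + 153 = 863
Selection 4: 863 + 153 = 1016
Selection 5: 1016 + 153 = 1169
Selection 6: 1169 + 153 = 1322
Selection 7: 1322 + 153 = 1475
Selection 8: 1475 + 153 = 1628
Selection 9: 1628 + 153 = 1781 → 1781 − 1631 = 150
Selection 10: 150 + 153 = 303
Selection 11: 303 + 153 = 456
Selection 12: 456 + 153 = 609
Selection 13: 609 + 153 = 762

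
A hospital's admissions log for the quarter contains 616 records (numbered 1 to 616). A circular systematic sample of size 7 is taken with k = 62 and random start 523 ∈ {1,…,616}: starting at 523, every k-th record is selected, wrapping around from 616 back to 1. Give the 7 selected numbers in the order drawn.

Selection 1: 523
Selection 2: 523 + 62 = 585
Selection 3: 585 + 62 = 647 → 647 − 616 = 31
Selection 4: 31 + 62 = 93
Selection 5: 93 + 62 = 155
Selection 6: 155 + 62 = 217
Selection 7: 217 + 62 = 279

523, 585, 31, 93, 155, 217, 279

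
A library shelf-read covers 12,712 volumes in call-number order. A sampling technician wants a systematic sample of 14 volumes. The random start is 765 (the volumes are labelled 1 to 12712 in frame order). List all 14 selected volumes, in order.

765, 1673, 2581, 3489, 4397, 5305, 6213, 7121, 8029, 8937, 9845, 10753, 11661, 12569

k = N/n = 12712/14 = 908
volume 1: 765
volume 2: 765 + 908 = 1673
volume 3: 1673 + 908 = 2581
volume 4: 2581 + 908 = 3489
volume 5: 3489 + 908 = 4397
volume 6: 4397 + 908 = 5305
volume 7: 5305 + 908 = 6213
volume 8: 6213 + 908 = 7121
volume 9: 7121 + 908 = 8029
volume 10: 8029 + 908 = 8937
volume 11: 8937 + 908 = 9845
volume 12: 9845 + 908 = 10753
volume 13: 10753 + 908 = 11661
volume 14: 11661 + 908 = 12569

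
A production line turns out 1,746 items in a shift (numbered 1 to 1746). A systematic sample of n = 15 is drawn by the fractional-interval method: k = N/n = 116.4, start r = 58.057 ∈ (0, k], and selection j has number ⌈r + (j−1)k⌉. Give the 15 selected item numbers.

j=1: r + 0k = 58.057 → ⌈·⌉ = 59
j=2: r + 1k = 174.457 → ⌈·⌉ = 175
j=3: r + 2k = 290.857 → ⌈·⌉ = 291
j=4: r + 3k = 407.257 → ⌈·⌉ = 408
j=5: r + 4k = 523.657 → ⌈·⌉ = 524
j=6: r + 5k = 640.057 → ⌈·⌉ = 641
j=7: r + 6k = 756.457 → ⌈·⌉ = 757
j=8: r + 7k = 872.857 → ⌈·⌉ = 873
j=9: r + 8k = 989.257 → ⌈·⌉ = 990
j=10: r + 9k = 1105.657 → ⌈·⌉ = 1106
j=11: r + 10k = 1222.057 → ⌈·⌉ = 1223
j=12: r + 11k = 1338.457 → ⌈·⌉ = 1339
j=13: r + 12k = 1454.857 → ⌈·⌉ = 1455
j=14: r + 13k = 1571.257 → ⌈·⌉ = 1572
j=15: r + 14k = 1687.657 → ⌈·⌉ = 1688

59, 175, 291, 408, 524, 641, 757, 873, 990, 1106, 1223, 1339, 1455, 1572, 1688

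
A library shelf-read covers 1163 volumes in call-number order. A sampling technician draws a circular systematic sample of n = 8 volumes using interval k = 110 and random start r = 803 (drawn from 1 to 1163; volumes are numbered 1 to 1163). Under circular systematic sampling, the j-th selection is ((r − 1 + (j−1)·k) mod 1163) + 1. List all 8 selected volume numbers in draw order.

803, 913, 1023, 1133, 80, 190, 300, 410

Selection 1: 803
Selection 2: 803 + 110 = 913
Selection 3: 913 + 110 = 1023
Selection 4: 1023 + 110 = 1133
Selection 5: 1133 + 110 = 1243 → 1243 − 1163 = 80
Selection 6: 80 + 110 = 190
Selection 7: 190 + 110 = 300
Selection 8: 300 + 110 = 410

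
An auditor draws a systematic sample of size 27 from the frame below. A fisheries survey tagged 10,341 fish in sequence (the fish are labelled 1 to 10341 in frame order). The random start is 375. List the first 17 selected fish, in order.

375, 758, 1141, 1524, 1907, 2290, 2673, 3056, 3439, 3822, 4205, 4588, 4971, 5354, 5737, 6120, 6503

k = N/n = 10341/27 = 383
fish 1: 375
fish 2: 375 + 383 = 758
fish 3: 758 + 383 = 1141
fish 4: 1141 + 383 = 1524
fish 5: 1524 + 383 = 1907
fish 6: 1907 + 383 = 2290
fish 7: 2290 + 383 = 2673
fish 8: 2673 + 383 = 3056
fish 9: 3056 + 383 = 3439
fish 10: 3439 + 383 = 3822
fish 11: 3822 + 383 = 4205
fish 12: 4205 + 383 = 4588
fish 13: 4588 + 383 = 4971
fish 14: 4971 + 383 = 5354
fish 15: 5354 + 383 = 5737
fish 16: 5737 + 383 = 6120
fish 17: 6120 + 383 = 6503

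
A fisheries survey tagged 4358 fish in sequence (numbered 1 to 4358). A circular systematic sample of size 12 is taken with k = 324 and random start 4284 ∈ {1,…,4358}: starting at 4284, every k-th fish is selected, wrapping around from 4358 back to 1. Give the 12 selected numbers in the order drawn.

Selection 1: 4284
Selection 2: 4284 + 324 = 4608 → 4608 − 4358 = 250
Selection 3: 250 + 324 = 574
Selection 4: 574 + 324 = 898
Selection 5: 898 + 324 = 1222
Selection 6: 1222 + 324 = 1546
Selection 7: 1546 + 324 = 1870
Selection 8: 1870 + 324 = 2194
Selection 9: 2194 + 324 = 2518
Selection 10: 2518 + 324 = 2842
Selection 11: 2842 + 324 = 3166
Selection 12: 3166 + 324 = 3490

4284, 250, 574, 898, 1222, 1546, 1870, 2194, 2518, 2842, 3166, 3490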